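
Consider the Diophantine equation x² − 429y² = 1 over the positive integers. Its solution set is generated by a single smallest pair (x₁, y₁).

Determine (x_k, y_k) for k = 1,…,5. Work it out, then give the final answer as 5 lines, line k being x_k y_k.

1524095 73584
4645731138049 224298012960
14161071197688057215 683702960124468816
43165635614076113391052801 2084056526021580302230080
131577058822456507006275549422975 6352600262053037158494583086384

d=429: √d = [20; 1,2,2,9,1,12,1,9,2,2,1,40] (ℓ=12, even), read p_11/q_11
a_0=20:  p_0=20·1+0=20,  q_0=20·0+1=1
a_1=1:  p_1=1·20+1=21,  q_1=1·1+0=1
a_2=2:  p_2=2·21+20=62,  q_2=2·1+1=3
…
a_5=1:  p_5=1·1367+145=1512,  q_5=1·66+7=73
…
a_8=9:  p_8=9·21023+19511=208718,  q_8=9·1015+942=10077
a_9=2:  p_9=2·208718+21023=438459,  q_9=2·10077+1015=21169
a_10=2:  p_10=2·438459+208718=1085636,  q_10=2·21169+10077=52415
a_11=1:  p_11=1·1085636+438459=1524095,  q_11=1·52415+21169=73584
fundamental: x₁=1524095, y₁=73584  (since 2322865569025 − 429·5414605056 = 1)
k=2:  x_2 = 1524095·1524095+429·73584·73584 = 4645731138049,  y_2 = 1524095·73584+73584·1524095 = 224298012960
k=3:  x_3 = 1524095·4645731138049+429·73584·224298012960 = 14161071197688057215,  y_3 = 1524095·224298012960+73584·4645731138049 = 683702960124468816
k=4:  x_4 = 1524095·14161071197688057215+429·73584·683702960124468816 = 43165635614076113391052801,  y_4 = 1524095·683702960124468816+73584·14161071197688057215 = 2084056526021580302230080
k=5:  x_5 = 1524095·43165635614076113391052801+429·73584·2084056526021580302230080 = 131577058822456507006275549422975,  y_5 = 1524095·2084056526021580302230080+73584·43165635614076113391052801 = 6352600262053037158494583086384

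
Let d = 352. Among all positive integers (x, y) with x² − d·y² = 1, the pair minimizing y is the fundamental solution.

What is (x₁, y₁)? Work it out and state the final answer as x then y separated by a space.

√352 → a₀=18, period (1,3,5,9,5,3,1,36); ℓ=8 even so k=7
i=0: a=18 ⇒ p=18, q=1
i=1: a=1 ⇒ p=19, q=1
i=2: a=3 ⇒ p=75, q=4
…
i=4: a=9 ⇒ p=3621, q=193
i=5: a=5 ⇒ p=18499, q=986
i=6: a=3 ⇒ p=59118, q=3151
i=7: a=1 ⇒ p=77617, q=4137
→ (77617, 4137).  Check: 77617²=6024398689, 352·4137²=6024398688, difference 1.

77617 4137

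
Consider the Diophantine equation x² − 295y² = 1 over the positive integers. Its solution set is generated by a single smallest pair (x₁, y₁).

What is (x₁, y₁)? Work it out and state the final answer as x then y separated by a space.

2024999 117900

d=295: √d = [17; 5,1,2,3,2,6,2,3,2,1,5,34] (ℓ=12, even), read p_11/q_11
k=0  a_k=17  p_k/q_k = 17/1
…
k=2  a_k=1  p_k/q_k = 103/6
k=3  a_k=2  p_k/q_k = 292/17
…
k=5  a_k=2  p_k/q_k = 2250/131
k=6  a_k=6  p_k/q_k = 14479/843
k=7  a_k=2  p_k/q_k = 31208/1817
k=8  a_k=3  p_k/q_k = 108103/6294
k=9  a_k=2  p_k/q_k = 247414/14405
k=10  a_k=1  p_k/q_k = 355517/20699
k=11  a_k=5  p_k/q_k = 2024999/117900
fundamental: x₁=2024999, y₁=117900  (since 4100620950001 − 295·13900410000 = 1)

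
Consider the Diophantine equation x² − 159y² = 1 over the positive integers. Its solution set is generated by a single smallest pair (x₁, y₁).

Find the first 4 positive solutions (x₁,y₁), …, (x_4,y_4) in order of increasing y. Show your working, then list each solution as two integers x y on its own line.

√159 → a₀=12, period (1,1,1,1,3,1,1,1,1,24); ℓ=10 even so k=9
i=0: a=12 ⇒ p=12, q=1
…
i=2: a=1 ⇒ p=25, q=2
i=3: a=1 ⇒ p=38, q=3
…
i=6: a=1 ⇒ p=290, q=23
i=7: a=1 ⇒ p=517, q=41
i=8: a=1 ⇒ p=807, q=64
i=9: a=1 ⇒ p=1324, q=105
(x₁, y₁) = (1324, 105);  1324² − 159·105² = 1 ✓
(x_2, y_2) = (1324·1324 + 159·105·105, 1324·105 + 105·1324) = (3505951, 278040)
(x_3, y_3) = (1324·3505951 + 159·105·278040, 1324·278040 + 105·3505951) = (9283756924, 736249815)
(x_4, y_4) = (1324·9283756924 + 159·105·736249815, 1324·736249815 + 105·9283756924) = (24583384828801, 1949589232080)

1324 105
3505951 278040
9283756924 736249815
24583384828801 1949589232080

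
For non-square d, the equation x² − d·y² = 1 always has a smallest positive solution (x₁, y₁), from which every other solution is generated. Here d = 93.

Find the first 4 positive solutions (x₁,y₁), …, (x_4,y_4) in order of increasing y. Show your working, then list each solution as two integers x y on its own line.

[9; 1,1,1,4,6,4,1,1,1,18] for √93; ℓ=10 ⇒ convergent index 9
a_0=9:  p_0=9·1+0=9,  q_0=9·0+1=1
…
a_2=1:  p_2=1·10+9=19,  q_2=1·1+1=2
…
a_4=4:  p_4=4·29+19=135,  q_4=4·3+2=14
a_5=6:  p_5=6·135+29=839,  q_5=6·14+3=87
a_6=4:  p_6=4·839+135=3491,  q_6=4·87+14=362
a_7=1:  p_7=1·3491+839=4330,  q_7=1·362+87=449
a_8=1:  p_8=1·4330+3491=7821,  q_8=1·449+362=811
a_9=1:  p_9=1·7821+4330=12151,  q_9=1·811+449=1260
fundamental: x₁=12151, y₁=1260  (since 147646801 − 93·1587600 = 1)
k=2:  x_2 = 12151·12151+93·1260·1260 = 295293601,  y_2 = 12151·1260+1260·12151 = 30620520
k=3:  x_3 = 12151·295293601+93·1260·30620520 = 7176225079351,  y_3 = 12151·30620520+1260·295293601 = 744139875780
k=4:  x_4 = 12151·7176225079351+93·1260·744139875780 = 174396621583094401,  y_4 = 12151·744139875780+1260·7176225079351 = 18084087230585040

12151 1260
295293601 30620520
7176225079351 744139875780
174396621583094401 18084087230585040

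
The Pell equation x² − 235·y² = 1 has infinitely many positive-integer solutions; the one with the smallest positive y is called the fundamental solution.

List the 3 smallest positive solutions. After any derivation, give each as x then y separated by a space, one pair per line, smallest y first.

46 3
4231 276
389206 25389

[15; 3,30] for √235; ℓ=2 ⇒ convergent index 1
step 0: (15, 1)  from 15·(1,0) + (0,1)
step 1: (46, 3)  from 3·(15,1) + (1,0)
→ (46, 3).  Check: 46²=2116, 235·3²=2115, difference 1.
n=2: (46,3)∘(46,3) = (46·46+235·3·3, 46·3+3·46) = (4231,276)
n=3: (4231,276)∘(46,3) = (46·4231+235·3·276, 46·276+3·4231) = (389206,25389)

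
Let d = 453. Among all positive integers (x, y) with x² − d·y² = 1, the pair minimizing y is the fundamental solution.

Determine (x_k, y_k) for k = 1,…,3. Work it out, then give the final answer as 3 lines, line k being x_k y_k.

1653751 77700
5469784740001 256992905400
18091323967121133751 850004548596233100

√453 = [21; 3,1,1,10,14,10,1,1,3,42, …], period ℓ=10 (even) → k=9
i=0: a=21 ⇒ p=21, q=1
i=1: a=3 ⇒ p=64, q=3
i=2: a=1 ⇒ p=85, q=4
…
i=4: a=10 ⇒ p=1575, q=74
i=5: a=14 ⇒ p=22199, q=1043
…
i=8: a=1 ⇒ p=469329, q=22051
i=9: a=3 ⇒ p=1653751, q=77700
→ (1653751, 77700).  Check: 1653751²=2734892370001, 453·77700²=2734892370000, difference 1.
(x_2, y_2) = (1653751·1653751 + 453·77700·77700, 1653751·77700 + 77700·1653751) = (5469784740001, 256992905400)
(x_3, y_3) = (1653751·5469784740001 + 453·77700·256992905400, 1653751·256992905400 + 77700·5469784740001) = (18091323967121133751, 850004548596233100)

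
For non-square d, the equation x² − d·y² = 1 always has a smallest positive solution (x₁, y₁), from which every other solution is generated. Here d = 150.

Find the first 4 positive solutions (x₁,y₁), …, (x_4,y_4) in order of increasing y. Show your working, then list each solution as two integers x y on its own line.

49 4
4801 392
470449 38412
46099201 3763984

√150 → a₀=12, period (4,24); ℓ=2 even so k=1
step 0: (12, 1)  from 12·(1,0) + (0,1)
step 1: (49, 4)  from 4·(12,1) + (1,0)
fundamental: x₁=49, y₁=4  (since 2401 − 150·16 = 1)
(x_2, y_2) = (49·49 + 150·4·4, 49·4 + 4·49) = (4801, 392)
(x_3, y_3) = (49·4801 + 150·4·392, 49·392 + 4·4801) = (470449, 38412)
(x_4, y_4) = (49·470449 + 150·4·38412, 49·38412 + 4·470449) = (46099201, 3763984)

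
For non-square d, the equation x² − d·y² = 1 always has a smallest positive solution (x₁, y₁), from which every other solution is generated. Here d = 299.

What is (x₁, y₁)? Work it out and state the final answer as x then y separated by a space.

415 24

√299 = [17; 3,2,3,34, …], period ℓ=4 (even) → k=3
step 0: (17, 1)  from 17·(1,0) + (0,1)
…
step 2: (121, 7)  from 2·(52,3) + (17,1)
step 3: (415, 24)  from 3·(121,7) + (52,3)
→ (415, 24).  Check: 415²=172225, 299·24²=172224, difference 1.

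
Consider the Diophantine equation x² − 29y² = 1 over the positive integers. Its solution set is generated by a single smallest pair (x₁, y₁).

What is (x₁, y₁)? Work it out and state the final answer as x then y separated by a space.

√29 = [5; 2,1,1,2,10, …], period ℓ=5 (odd) → k=9
i=0: a=5 ⇒ p=5, q=1
…
i=2: a=1 ⇒ p=16, q=3
…
i=6: a=2 ⇒ p=1524, q=283
…
i=8: a=1 ⇒ p=3775, q=701
i=9: a=2 ⇒ p=9801, q=1820
(x₁, y₁) = (9801, 1820);  9801² − 29·1820² = 1 ✓

9801 1820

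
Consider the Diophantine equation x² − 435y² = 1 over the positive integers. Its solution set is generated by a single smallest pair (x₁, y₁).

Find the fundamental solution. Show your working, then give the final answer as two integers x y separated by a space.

146 7

[20; 1,5,1,40] for √435; ℓ=4 ⇒ convergent index 3
k=0  a_k=20  p_k/q_k = 20/1
…
k=2  a_k=5  p_k/q_k = 125/6
k=3  a_k=1  p_k/q_k = 146/7
(x₁, y₁) = (146, 7);  146² − 435·7² = 1 ✓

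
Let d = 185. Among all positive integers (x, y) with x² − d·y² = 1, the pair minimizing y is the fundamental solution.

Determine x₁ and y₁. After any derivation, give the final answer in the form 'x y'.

9249 680

d=185: √d = [13; 1,1,1,1,26] (ℓ=5, odd), read p_9/q_9
i=0: a=13 ⇒ p=13, q=1
…
i=4: a=1 ⇒ p=68, q=5
…
i=7: a=1 ⇒ p=3686, q=271
i=8: a=1 ⇒ p=5563, q=409
i=9: a=1 ⇒ p=9249, q=680
(x₁, y₁) = (9249, 680);  9249² − 185·680² = 1 ✓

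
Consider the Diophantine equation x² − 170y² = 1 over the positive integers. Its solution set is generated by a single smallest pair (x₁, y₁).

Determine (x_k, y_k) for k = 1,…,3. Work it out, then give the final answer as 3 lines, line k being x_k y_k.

339 26
229841 17628
155831859 11951758

d=170: √d = [13; 26] (ℓ=1, odd), read p_1/q_1
k=0  a_k=13  p_k/q_k = 13/1
k=1  a_k=26  p_k/q_k = 339/26
fundamental: x₁=339, y₁=26  (since 114921 − 170·676 = 1)
(339+26√170)^2 = 229841 + 17628√170
(339+26√170)^3 = 155831859 + 11951758√170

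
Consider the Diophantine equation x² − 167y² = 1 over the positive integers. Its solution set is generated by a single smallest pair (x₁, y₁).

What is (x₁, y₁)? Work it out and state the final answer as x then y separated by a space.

√167 = [12; 1,11,1,24, …], period ℓ=4 (even) → k=3
k=0  a_k=12  p_k/q_k = 12/1
…
k=2  a_k=11  p_k/q_k = 155/12
k=3  a_k=1  p_k/q_k = 168/13
(x₁, y₁) = (168, 13);  168² − 167·13² = 1 ✓

168 13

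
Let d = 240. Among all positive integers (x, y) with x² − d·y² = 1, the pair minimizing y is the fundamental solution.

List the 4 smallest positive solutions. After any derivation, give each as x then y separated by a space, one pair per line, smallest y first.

[15; 2,30] for √240; ℓ=2 ⇒ convergent index 1
step 0: (15, 1)  from 15·(1,0) + (0,1)
step 1: (31, 2)  from 2·(15,1) + (1,0)
(x₁, y₁) = (31, 2);  31² − 240·2² = 1 ✓
(x_2, y_2) = (31·31 + 240·2·2, 31·2 + 2·31) = (1921, 124)
(x_3, y_3) = (31·1921 + 240·2·124, 31·124 + 2·1921) = (119071, 7686)
(x_4, y_4) = (31·119071 + 240·2·7686, 31·7686 + 2·119071) = (7380481, 476408)

31 2
1921 124
119071 7686
7380481 476408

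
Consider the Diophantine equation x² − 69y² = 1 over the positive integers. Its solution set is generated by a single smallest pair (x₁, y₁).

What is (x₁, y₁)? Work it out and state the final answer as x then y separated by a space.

7775 936

[8; 3,3,1,4,1,3,3,16] for √69; ℓ=8 ⇒ convergent index 7
i=0: a=8 ⇒ p=8, q=1
i=1: a=3 ⇒ p=25, q=3
…
i=3: a=1 ⇒ p=108, q=13
…
i=5: a=1 ⇒ p=623, q=75
i=6: a=3 ⇒ p=2384, q=287
i=7: a=3 ⇒ p=7775, q=936
→ (7775, 936).  Check: 7775²=60450625, 69·936²=60450624, difference 1.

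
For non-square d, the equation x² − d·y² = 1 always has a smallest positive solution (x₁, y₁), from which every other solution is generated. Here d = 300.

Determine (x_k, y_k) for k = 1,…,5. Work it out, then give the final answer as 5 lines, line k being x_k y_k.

1351 78
3650401 210756
9863382151 569462634
26650854921601 1538687826312
72010600134783751 4157533937232390

√300 = [17; 3,8,3,34, …], period ℓ=4 (even) → k=3
i=0: a=17 ⇒ p=17, q=1
i=1: a=3 ⇒ p=52, q=3
i=2: a=8 ⇒ p=433, q=25
i=3: a=3 ⇒ p=1351, q=78
→ (1351, 78).  Check: 1351²=1825201, 300·78²=1825200, difference 1.
n=2: (1351,78)∘(1351,78) = (1351·1351+300·78·78, 1351·78+78·1351) = (3650401,210756)
n=3: (3650401,210756)∘(1351,78) = (1351·3650401+300·78·210756, 1351·210756+78·3650401) = (9863382151,569462634)
n=4: (9863382151,569462634)∘(1351,78) = (1351·9863382151+300·78·569462634, 1351·569462634+78·9863382151) = (26650854921601,1538687826312)
n=5: (26650854921601,1538687826312)∘(1351,78) = (1351·26650854921601+300·78·1538687826312, 1351·1538687826312+78·26650854921601) = (72010600134783751,4157533937232390)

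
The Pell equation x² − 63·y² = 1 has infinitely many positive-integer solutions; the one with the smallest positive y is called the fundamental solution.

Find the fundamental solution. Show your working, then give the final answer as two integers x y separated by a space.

8 1

√63 → a₀=7, period (1,14); ℓ=2 even so k=1
step 0: (7, 1)  from 7·(1,0) + (0,1)
step 1: (8, 1)  from 1·(7,1) + (1,0)
→ (8, 1).  Check: 8²=64, 63·1²=63, difference 1.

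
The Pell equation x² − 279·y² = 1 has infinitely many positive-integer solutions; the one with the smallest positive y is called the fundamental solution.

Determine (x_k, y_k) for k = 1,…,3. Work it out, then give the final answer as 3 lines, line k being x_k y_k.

√279 = [16; 1,2,2,1,2,2,1,32, …], period ℓ=8 (even) → k=7
k=0  a_k=16  p_k/q_k = 16/1
k=1  a_k=1  p_k/q_k = 17/1
…
k=3  a_k=2  p_k/q_k = 117/7
…
k=5  a_k=2  p_k/q_k = 451/27
k=6  a_k=2  p_k/q_k = 1069/64
k=7  a_k=1  p_k/q_k = 1520/91
(x₁, y₁) = (1520, 91);  1520² − 279·91² = 1 ✓
(x_2, y_2) = (1520·1520 + 279·91·91, 1520·91 + 91·1520) = (4620799, 276640)
(x_3, y_3) = (1520·4620799 + 279·91·276640, 1520·276640 + 91·4620799) = (14047227440, 840985509)

1520 91
4620799 276640
14047227440 840985509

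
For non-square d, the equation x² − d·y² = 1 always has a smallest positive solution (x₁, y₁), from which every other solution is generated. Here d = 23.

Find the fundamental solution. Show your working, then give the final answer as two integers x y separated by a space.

24 5

√23 = [4; 1,3,1,8, …], period ℓ=4 (even) → k=3
k=0  a_k=4  p_k/q_k = 4/1
…
k=2  a_k=3  p_k/q_k = 19/4
k=3  a_k=1  p_k/q_k = 24/5
→ (24, 5).  Check: 24²=576, 23·5²=575, difference 1.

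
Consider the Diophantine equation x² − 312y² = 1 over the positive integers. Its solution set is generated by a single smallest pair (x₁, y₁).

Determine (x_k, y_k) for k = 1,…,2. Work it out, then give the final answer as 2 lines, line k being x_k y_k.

53 3
5617 318

d=312: √d = [17; 1,1,1,34] (ℓ=4, even), read p_3/q_3
i=0: a=17 ⇒ p=17, q=1
i=1: a=1 ⇒ p=18, q=1
i=2: a=1 ⇒ p=35, q=2
i=3: a=1 ⇒ p=53, q=3
fundamental: x₁=53, y₁=3  (since 2809 − 312·9 = 1)
(53+3√312)^2 = 5617 + 318√312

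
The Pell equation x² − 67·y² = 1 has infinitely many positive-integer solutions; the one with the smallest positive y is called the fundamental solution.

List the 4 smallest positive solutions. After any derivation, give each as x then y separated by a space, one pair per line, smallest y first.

d=67: √d = [8; 5,2,1,1,7,1,1,2,5,16] (ℓ=10, even), read p_9/q_9
k=0  a_k=8  p_k/q_k = 8/1
k=1  a_k=5  p_k/q_k = 41/5
…
k=4  a_k=1  p_k/q_k = 221/27
k=5  a_k=7  p_k/q_k = 1678/205
k=6  a_k=1  p_k/q_k = 1899/232
k=7  a_k=1  p_k/q_k = 3577/437
k=8  a_k=2  p_k/q_k = 9053/1106
k=9  a_k=5  p_k/q_k = 48842/5967
(x₁, y₁) = (48842, 5967);  48842² − 67·5967² = 1 ✓
(48842+5967√67)^2 = 4771081927 + 582880428√67
(48842+5967√67)^3 = 466058366908226 + 56938091722785√67
(48842+5967√67)^4 = 45526445508292066657 + 5561940551265649512√67

48842 5967
4771081927 582880428
466058366908226 56938091722785
45526445508292066657 5561940551265649512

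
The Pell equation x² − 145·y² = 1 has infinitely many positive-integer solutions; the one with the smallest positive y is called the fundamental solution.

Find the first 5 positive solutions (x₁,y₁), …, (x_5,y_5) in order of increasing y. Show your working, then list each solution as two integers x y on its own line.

√145 = [12; 24, …], period ℓ=1 (odd) → k=1
k=0  a_k=12  p_k/q_k = 12/1
k=1  a_k=24  p_k/q_k = 289/24
fundamental: x₁=289, y₁=24  (since 83521 − 145·576 = 1)
n=2: (289,24)∘(289,24) = (289·289+145·24·24, 289·24+24·289) = (167041,13872)
n=3: (167041,13872)∘(289,24) = (289·167041+145·24·13872, 289·13872+24·167041) = (96549409,8017992)
n=4: (96549409,8017992)∘(289,24) = (289·96549409+145·24·8017992, 289·8017992+24·96549409) = (55805391361,4634385504)
n=5: (55805391361,4634385504)∘(289,24) = (289·55805391361+145·24·4634385504, 289·4634385504+24·55805391361) = (32255419657249,2678666803320)

289 24
167041 13872
96549409 8017992
55805391361 4634385504
32255419657249 2678666803320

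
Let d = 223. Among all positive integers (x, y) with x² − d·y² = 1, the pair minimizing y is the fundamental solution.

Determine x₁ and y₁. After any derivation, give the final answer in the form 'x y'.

224 15

[14; 1,13,1,28] for √223; ℓ=4 ⇒ convergent index 3
k=0  a_k=14  p_k/q_k = 14/1
…
k=2  a_k=13  p_k/q_k = 209/14
k=3  a_k=1  p_k/q_k = 224/15
→ (224, 15).  Check: 224²=50176, 223·15²=50175, difference 1.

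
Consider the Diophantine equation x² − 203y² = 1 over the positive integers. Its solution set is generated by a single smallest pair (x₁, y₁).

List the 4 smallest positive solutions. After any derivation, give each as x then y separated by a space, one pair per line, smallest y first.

√203 → a₀=14, period (4,28); ℓ=2 even so k=1
a_0=14:  p_0=14·1+0=14,  q_0=14·0+1=1
a_1=4:  p_1=4·14+1=57,  q_1=4·1+0=4
(x₁, y₁) = (57, 4);  57² − 203·4² = 1 ✓
(57+4√203)^2 = 6497 + 456√203
(57+4√203)^3 = 740601 + 51980√203
(57+4√203)^4 = 84422017 + 5925264√203

57 4
6497 456
740601 51980
84422017 5925264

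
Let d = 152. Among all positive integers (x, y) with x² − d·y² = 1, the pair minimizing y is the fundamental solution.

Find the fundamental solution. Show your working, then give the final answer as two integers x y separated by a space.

37 3

[12; 3,24] for √152; ℓ=2 ⇒ convergent index 1
step 0: (12, 1)  from 12·(1,0) + (0,1)
step 1: (37, 3)  from 3·(12,1) + (1,0)
(x₁, y₁) = (37, 3);  37² − 152·3² = 1 ✓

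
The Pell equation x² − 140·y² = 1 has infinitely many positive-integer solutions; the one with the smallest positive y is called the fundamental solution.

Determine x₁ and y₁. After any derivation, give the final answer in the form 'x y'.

71 6

d=140: √d = [11; 1,4,1,22] (ℓ=4, even), read p_3/q_3
step 0: (11, 1)  from 11·(1,0) + (0,1)
…
step 2: (59, 5)  from 4·(12,1) + (11,1)
step 3: (71, 6)  from 1·(59,5) + (12,1)
→ (71, 6).  Check: 71²=5041, 140·6²=5040, difference 1.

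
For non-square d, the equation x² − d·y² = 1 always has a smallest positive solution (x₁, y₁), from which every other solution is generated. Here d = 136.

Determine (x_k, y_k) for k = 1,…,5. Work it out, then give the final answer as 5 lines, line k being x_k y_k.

d=136: √d = [11; 1,1,1,22] (ℓ=4, even), read p_3/q_3
k=0  a_k=11  p_k/q_k = 11/1
k=1  a_k=1  p_k/q_k = 12/1
k=2  a_k=1  p_k/q_k = 23/2
k=3  a_k=1  p_k/q_k = 35/3
(x₁, y₁) = (35, 3);  35² − 136·3² = 1 ✓
n=2: (35,3)∘(35,3) = (35·35+136·3·3, 35·3+3·35) = (2449,210)
n=3: (2449,210)∘(35,3) = (35·2449+136·3·210, 35·210+3·2449) = (171395,14697)
n=4: (171395,14697)∘(35,3) = (35·171395+136·3·14697, 35·14697+3·171395) = (11995201,1028580)
n=5: (11995201,1028580)∘(35,3) = (35·11995201+136·3·1028580, 35·1028580+3·11995201) = (839492675,71985903)

35 3
2449 210
171395 14697
11995201 1028580
839492675 71985903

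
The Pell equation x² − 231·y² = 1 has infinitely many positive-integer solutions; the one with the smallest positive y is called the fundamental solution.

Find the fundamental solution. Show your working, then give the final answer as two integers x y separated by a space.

76 5

[15; 5,30] for √231; ℓ=2 ⇒ convergent index 1
a_0=15:  p_0=15·1+0=15,  q_0=15·0+1=1
a_1=5:  p_1=5·15+1=76,  q_1=5·1+0=5
→ (76, 5).  Check: 76²=5776, 231·5²=5775, difference 1.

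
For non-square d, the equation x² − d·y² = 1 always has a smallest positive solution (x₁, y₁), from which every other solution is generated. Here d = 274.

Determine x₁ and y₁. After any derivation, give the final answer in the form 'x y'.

√274 → a₀=16, period (1,1,4,4,1,1,32); ℓ=7 odd so k=13
step 0: (16, 1)  from 16·(1,0) + (0,1)
…
step 3: (149, 9)  from 4·(33,2) + (17,1)
…
step 6: (1407, 85)  from 1·(778,47) + (629,38)
…
step 8: (47209, 2852)  from 1·(45802,2767) + (1407,85)
…
step 12: (2189276, 132259)  from 1·(1770023,106931) + (419253,25328)
step 13: (3959299, 239190)  from 1·(2189276,132259) + (1770023,106931)
fundamental: x₁=3959299, y₁=239190  (since 15676048571401 − 274·57211856100 = 1)

3959299 239190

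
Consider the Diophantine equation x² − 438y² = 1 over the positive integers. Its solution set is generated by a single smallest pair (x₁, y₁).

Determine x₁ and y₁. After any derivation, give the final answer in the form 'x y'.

√438 → a₀=20, period (1,12,1,40); ℓ=4 even so k=3
a_0=20:  p_0=20·1+0=20,  q_0=20·0+1=1
…
a_2=12:  p_2=12·21+20=272,  q_2=12·1+1=13
a_3=1:  p_3=1·272+21=293,  q_3=1·13+1=14
(x₁, y₁) = (293, 14);  293² − 438·14² = 1 ✓

293 14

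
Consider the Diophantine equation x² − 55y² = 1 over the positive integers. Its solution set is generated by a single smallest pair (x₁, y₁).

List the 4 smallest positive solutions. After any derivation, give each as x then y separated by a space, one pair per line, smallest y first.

√55 = [7; 2,2,2,14, …], period ℓ=4 (even) → k=3
a_0=7:  p_0=7·1+0=7,  q_0=7·0+1=1
…
a_2=2:  p_2=2·15+7=37,  q_2=2·2+1=5
a_3=2:  p_3=2·37+15=89,  q_3=2·5+2=12
fundamental: x₁=89, y₁=12  (since 7921 − 55·144 = 1)
(89+12√55)^2 = 15841 + 2136√55
(89+12√55)^3 = 2819609 + 380196√55
(89+12√55)^4 = 501874561 + 67672752√55

89 12
15841 2136
2819609 380196
501874561 67672752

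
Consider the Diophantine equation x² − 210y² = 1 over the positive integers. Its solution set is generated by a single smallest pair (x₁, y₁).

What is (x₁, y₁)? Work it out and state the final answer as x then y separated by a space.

29 2

√210 = [14; 2,28, …], period ℓ=2 (even) → k=1
step 0: (14, 1)  from 14·(1,0) + (0,1)
step 1: (29, 2)  from 2·(14,1) + (1,0)
(x₁, y₁) = (29, 2);  29² − 210·2² = 1 ✓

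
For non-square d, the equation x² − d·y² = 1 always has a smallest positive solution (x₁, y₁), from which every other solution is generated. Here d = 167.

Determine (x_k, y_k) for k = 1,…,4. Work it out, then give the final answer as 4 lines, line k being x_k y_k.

√167 → a₀=12, period (1,11,1,24); ℓ=4 even so k=3
step 0: (12, 1)  from 12·(1,0) + (0,1)
step 1: (13, 1)  from 1·(12,1) + (1,0)
step 2: (155, 12)  from 11·(13,1) + (12,1)
step 3: (168, 13)  from 1·(155,12) + (13,1)
(x₁, y₁) = (168, 13);  168² − 167·13² = 1 ✓
(x_2, y_2) = (168·168 + 167·13·13, 168·13 + 13·168) = (56447, 4368)
(x_3, y_3) = (168·56447 + 167·13·4368, 168·4368 + 13·56447) = (18966024, 1467635)
(x_4, y_4) = (168·18966024 + 167·13·1467635, 168·1467635 + 13·18966024) = (6372527617, 493120992)

168 13
56447 4368
18966024 1467635
6372527617 493120992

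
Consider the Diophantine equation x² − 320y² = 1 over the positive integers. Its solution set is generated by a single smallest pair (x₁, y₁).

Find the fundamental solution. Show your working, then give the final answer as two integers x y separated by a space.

√320 → a₀=17, period (1,7,1,34); ℓ=4 even so k=3
k=0  a_k=17  p_k/q_k = 17/1
…
k=2  a_k=7  p_k/q_k = 143/8
k=3  a_k=1  p_k/q_k = 161/9
fundamental: x₁=161, y₁=9  (since 25921 − 320·81 = 1)

161 9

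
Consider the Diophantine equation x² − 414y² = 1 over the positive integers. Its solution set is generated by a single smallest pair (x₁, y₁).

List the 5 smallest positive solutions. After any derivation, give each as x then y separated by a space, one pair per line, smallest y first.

[20; 2,1,7,2,7,1,2,40] for √414; ℓ=8 ⇒ convergent index 7
a_0=20:  p_0=20·1+0=20,  q_0=20·0+1=1
a_1=2:  p_1=2·20+1=41,  q_1=2·1+0=2
a_2=1:  p_2=1·41+20=61,  q_2=1·2+1=3
a_3=7:  p_3=7·61+41=468,  q_3=7·3+2=23
a_4=2:  p_4=2·468+61=997,  q_4=2·23+3=49
a_5=7:  p_5=7·997+468=7447,  q_5=7·49+23=366
a_6=1:  p_6=1·7447+997=8444,  q_6=1·366+49=415
a_7=2:  p_7=2·8444+7447=24335,  q_7=2·415+366=1196
→ (24335, 1196).  Check: 24335²=592192225, 414·1196²=592192224, difference 1.
(24335+1196√414)^2 = 1184384449 + 58209320√414
(24335+1196√414)^3 = 57643991108495 + 2833047603204√414
(24335+1196√414)^4 = 2805533046066067201 + 137884426789729360√414
(24335+1196√414)^5 = 136545293294391499564175 + 6710835049023080347996√414

24335 1196
1184384449 58209320
57643991108495 2833047603204
2805533046066067201 137884426789729360
136545293294391499564175 6710835049023080347996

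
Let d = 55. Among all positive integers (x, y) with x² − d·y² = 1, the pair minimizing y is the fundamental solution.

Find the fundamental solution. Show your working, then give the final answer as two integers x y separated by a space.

√55 → a₀=7, period (2,2,2,14); ℓ=4 even so k=3
i=0: a=7 ⇒ p=7, q=1
i=1: a=2 ⇒ p=15, q=2
i=2: a=2 ⇒ p=37, q=5
i=3: a=2 ⇒ p=89, q=12
→ (89, 12).  Check: 89²=7921, 55·12²=7920, difference 1.

89 12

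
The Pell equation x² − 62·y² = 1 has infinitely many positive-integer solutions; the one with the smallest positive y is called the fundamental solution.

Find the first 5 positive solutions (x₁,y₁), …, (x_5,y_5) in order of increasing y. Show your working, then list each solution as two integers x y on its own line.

63 8
7937 1008
999999 127000
125991937 16000992
15873984063 2015997992

[7; 1,6,1,14] for √62; ℓ=4 ⇒ convergent index 3
step 0: (7, 1)  from 7·(1,0) + (0,1)
…
step 2: (55, 7)  from 6·(8,1) + (7,1)
step 3: (63, 8)  from 1·(55,7) + (8,1)
fundamental: x₁=63, y₁=8  (since 3969 − 62·64 = 1)
(x_2, y_2) = (63·63 + 62·8·8, 63·8 + 8·63) = (7937, 1008)
(x_3, y_3) = (63·7937 + 62·8·1008, 63·1008 + 8·7937) = (999999, 127000)
(x_4, y_4) = (63·999999 + 62·8·127000, 63·127000 + 8·999999) = (125991937, 16000992)
(x_5, y_5) = (63·125991937 + 62·8·16000992, 63·16000992 + 8·125991937) = (15873984063, 2015997992)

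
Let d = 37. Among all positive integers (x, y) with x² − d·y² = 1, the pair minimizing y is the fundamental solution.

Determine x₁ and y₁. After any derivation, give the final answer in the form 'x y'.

√37 → a₀=6, period (12); ℓ=1 odd so k=1
step 0: (6, 1)  from 6·(1,0) + (0,1)
step 1: (73, 12)  from 12·(6,1) + (1,0)
→ (73, 12).  Check: 73²=5329, 37·12²=5328, difference 1.

73 12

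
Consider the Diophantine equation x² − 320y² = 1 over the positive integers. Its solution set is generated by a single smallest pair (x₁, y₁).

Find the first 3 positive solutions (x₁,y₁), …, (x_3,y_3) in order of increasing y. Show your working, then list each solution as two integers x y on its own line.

√320 → a₀=17, period (1,7,1,34); ℓ=4 even so k=3
i=0: a=17 ⇒ p=17, q=1
…
i=2: a=7 ⇒ p=143, q=8
i=3: a=1 ⇒ p=161, q=9
(x₁, y₁) = (161, 9);  161² − 320·9² = 1 ✓
k=2:  x_2 = 161·161+320·9·9 = 51841,  y_2 = 161·9+9·161 = 2898
k=3:  x_3 = 161·51841+320·9·2898 = 16692641,  y_3 = 161·2898+9·51841 = 933147

161 9
51841 2898
16692641 933147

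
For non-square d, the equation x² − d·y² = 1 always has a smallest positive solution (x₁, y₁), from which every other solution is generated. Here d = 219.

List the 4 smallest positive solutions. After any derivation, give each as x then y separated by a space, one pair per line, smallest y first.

d=219: √d = [14; 1,3,1,28] (ℓ=4, even), read p_3/q_3
a_0=14:  p_0=14·1+0=14,  q_0=14·0+1=1
a_1=1:  p_1=1·14+1=15,  q_1=1·1+0=1
a_2=3:  p_2=3·15+14=59,  q_2=3·1+1=4
a_3=1:  p_3=1·59+15=74,  q_3=1·4+1=5
→ (74, 5).  Check: 74²=5476, 219·5²=5475, difference 1.
(x_2, y_2) = (74·74 + 219·5·5, 74·5 + 5·74) = (10951, 740)
(x_3, y_3) = (74·10951 + 219·5·740, 74·740 + 5·10951) = (1620674, 109515)
(x_4, y_4) = (74·1620674 + 219·5·109515, 74·109515 + 5·1620674) = (239848801, 16207480)

74 5
10951 740
1620674 109515
239848801 16207480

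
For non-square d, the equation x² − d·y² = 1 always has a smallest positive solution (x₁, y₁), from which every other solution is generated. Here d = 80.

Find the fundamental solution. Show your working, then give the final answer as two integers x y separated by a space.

[8; 1,16] for √80; ℓ=2 ⇒ convergent index 1
k=0  a_k=8  p_k/q_k = 8/1
k=1  a_k=1  p_k/q_k = 9/1
fundamental: x₁=9, y₁=1  (since 81 − 80·1 = 1)

9 1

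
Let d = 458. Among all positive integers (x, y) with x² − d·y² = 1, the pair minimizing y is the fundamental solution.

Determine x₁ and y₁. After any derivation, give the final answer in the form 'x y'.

22899 1070

[21; 2,2,42] for √458; ℓ=3 ⇒ convergent index 5
step 0: (21, 1)  from 21·(1,0) + (0,1)
step 1: (43, 2)  from 2·(21,1) + (1,0)
…
step 3: (4537, 212)  from 42·(107,5) + (43,2)
step 4: (9181, 429)  from 2·(4537,212) + (107,5)
step 5: (22899, 1070)  from 2·(9181,429) + (4537,212)
→ (22899, 1070).  Check: 22899²=524364201, 458·1070²=524364200, difference 1.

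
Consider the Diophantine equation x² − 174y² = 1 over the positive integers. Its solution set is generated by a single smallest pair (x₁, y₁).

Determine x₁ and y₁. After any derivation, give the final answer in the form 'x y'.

1451 110

[13; 5,4,5,26] for √174; ℓ=4 ⇒ convergent index 3
i=0: a=13 ⇒ p=13, q=1
…
i=2: a=4 ⇒ p=277, q=21
i=3: a=5 ⇒ p=1451, q=110
→ (1451, 110).  Check: 1451²=2105401, 174·110²=2105400, difference 1.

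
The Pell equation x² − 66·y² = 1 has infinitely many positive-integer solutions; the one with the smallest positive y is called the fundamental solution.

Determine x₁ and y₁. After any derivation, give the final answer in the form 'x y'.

65 8

√66 → a₀=8, period (8,16); ℓ=2 even so k=1
k=0  a_k=8  p_k/q_k = 8/1
k=1  a_k=8  p_k/q_k = 65/8
(x₁, y₁) = (65, 8);  65² − 66·8² = 1 ✓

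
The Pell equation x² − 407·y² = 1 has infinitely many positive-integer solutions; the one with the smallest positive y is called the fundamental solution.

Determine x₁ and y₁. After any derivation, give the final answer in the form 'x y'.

2663 132

[20; 5,1,2,1,5,40] for √407; ℓ=6 ⇒ convergent index 5
i=0: a=20 ⇒ p=20, q=1
…
i=3: a=2 ⇒ p=343, q=17
i=4: a=1 ⇒ p=464, q=23
i=5: a=5 ⇒ p=2663, q=132
(x₁, y₁) = (2663, 132);  2663² − 407·132² = 1 ✓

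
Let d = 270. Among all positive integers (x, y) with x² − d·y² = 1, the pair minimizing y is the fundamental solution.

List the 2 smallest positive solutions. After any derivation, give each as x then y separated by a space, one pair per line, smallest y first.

5291 322
55989361 3407404

d=270: √d = [16; 2,3,6,3,2,32] (ℓ=6, even), read p_5/q_5
a_0=16:  p_0=16·1+0=16,  q_0=16·0+1=1
a_1=2:  p_1=2·16+1=33,  q_1=2·1+0=2
…
a_4=3:  p_4=3·723+115=2284,  q_4=3·44+7=139
a_5=2:  p_5=2·2284+723=5291,  q_5=2·139+44=322
→ (5291, 322).  Check: 5291²=27994681, 270·322²=27994680, difference 1.
n=2: (5291,322)∘(5291,322) = (5291·5291+270·322·322, 5291·322+322·5291) = (55989361,3407404)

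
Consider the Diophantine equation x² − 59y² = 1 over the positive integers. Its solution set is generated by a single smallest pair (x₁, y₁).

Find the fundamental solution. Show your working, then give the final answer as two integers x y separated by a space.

530 69

√59 = [7; 1,2,7,2,1,14, …], period ℓ=6 (even) → k=5
a_0=7:  p_0=7·1+0=7,  q_0=7·0+1=1
a_1=1:  p_1=1·7+1=8,  q_1=1·1+0=1
…
a_4=2:  p_4=2·169+23=361,  q_4=2·22+3=47
a_5=1:  p_5=1·361+169=530,  q_5=1·47+22=69
→ (530, 69).  Check: 530²=280900, 59·69²=280899, difference 1.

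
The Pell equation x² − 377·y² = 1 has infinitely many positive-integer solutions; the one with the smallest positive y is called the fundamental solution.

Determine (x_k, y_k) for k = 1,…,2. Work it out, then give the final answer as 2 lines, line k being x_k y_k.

d=377: √d = [19; 2,2,2,38] (ℓ=4, even), read p_3/q_3
a_0=19:  p_0=19·1+0=19,  q_0=19·0+1=1
a_1=2:  p_1=2·19+1=39,  q_1=2·1+0=2
a_2=2:  p_2=2·39+19=97,  q_2=2·2+1=5
a_3=2:  p_3=2·97+39=233,  q_3=2·5+2=12
(x₁, y₁) = (233, 12);  233² − 377·12² = 1 ✓
(x_2, y_2) = (233·233 + 377·12·12, 233·12 + 12·233) = (108577, 5592)

233 12
108577 5592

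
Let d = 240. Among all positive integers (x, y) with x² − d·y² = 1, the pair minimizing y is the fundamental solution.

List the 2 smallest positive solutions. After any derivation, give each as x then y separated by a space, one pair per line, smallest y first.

31 2
1921 124

[15; 2,30] for √240; ℓ=2 ⇒ convergent index 1
step 0: (15, 1)  from 15·(1,0) + (0,1)
step 1: (31, 2)  from 2·(15,1) + (1,0)
fundamental: x₁=31, y₁=2  (since 961 − 240·4 = 1)
n=2: (31,2)∘(31,2) = (31·31+240·2·2, 31·2+2·31) = (1921,124)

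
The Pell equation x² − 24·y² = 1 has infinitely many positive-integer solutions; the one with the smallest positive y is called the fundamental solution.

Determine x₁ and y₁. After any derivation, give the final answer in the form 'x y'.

5 1

√24 → a₀=4, period (1,8); ℓ=2 even so k=1
a_0=4:  p_0=4·1+0=4,  q_0=4·0+1=1
a_1=1:  p_1=1·4+1=5,  q_1=1·1+0=1
(x₁, y₁) = (5, 1);  5² − 24·1² = 1 ✓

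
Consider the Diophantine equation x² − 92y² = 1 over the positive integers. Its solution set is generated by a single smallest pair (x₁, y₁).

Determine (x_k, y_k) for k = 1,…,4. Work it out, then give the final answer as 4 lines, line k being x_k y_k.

1151 120
2649601 276240
6099380351 635904360
14040770918401 1463851560480

d=92: √d = [9; 1,1,2,4,2,1,1,18] (ℓ=8, even), read p_7/q_7
i=0: a=9 ⇒ p=9, q=1
…
i=2: a=1 ⇒ p=19, q=2
…
i=4: a=4 ⇒ p=211, q=22
…
i=6: a=1 ⇒ p=681, q=71
i=7: a=1 ⇒ p=1151, q=120
(x₁, y₁) = (1151, 120);  1151² − 92·120² = 1 ✓
k=2:  x_2 = 1151·1151+92·120·120 = 2649601,  y_2 = 1151·120+120·1151 = 276240
k=3:  x_3 = 1151·2649601+92·120·276240 = 6099380351,  y_3 = 1151·276240+120·2649601 = 635904360
k=4:  x_4 = 1151·6099380351+92·120·635904360 = 14040770918401,  y_4 = 1151·635904360+120·6099380351 = 1463851560480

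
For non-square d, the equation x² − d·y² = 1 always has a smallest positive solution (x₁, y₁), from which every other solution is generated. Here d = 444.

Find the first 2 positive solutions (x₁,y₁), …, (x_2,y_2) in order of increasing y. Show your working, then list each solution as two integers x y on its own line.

295 14
174049 8260

[21; 14,42] for √444; ℓ=2 ⇒ convergent index 1
k=0  a_k=21  p_k/q_k = 21/1
k=1  a_k=14  p_k/q_k = 295/14
→ (295, 14).  Check: 295²=87025, 444·14²=87024, difference 1.
(295+14√444)^2 = 174049 + 8260√444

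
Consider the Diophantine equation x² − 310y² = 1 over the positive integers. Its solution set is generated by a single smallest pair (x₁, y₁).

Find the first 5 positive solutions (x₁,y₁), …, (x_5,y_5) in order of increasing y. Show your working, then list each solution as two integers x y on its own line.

√310 → a₀=17, period (1,1,1,1,5,…,1,1,34); ℓ=16 even so k=15
i=0: a=17 ⇒ p=17, q=1
i=1: a=1 ⇒ p=18, q=1
i=2: a=1 ⇒ p=35, q=2
i=3: a=1 ⇒ p=53, q=3
…
i=5: a=5 ⇒ p=493, q=28
…
i=7: a=1 ⇒ p=2060, q=117
i=8: a=2 ⇒ p=5687, q=323
i=9: a=1 ⇒ p=7747, q=440
i=10: a=3 ⇒ p=28928, q=1643
…
i=14: a=1 ⇒ p=515017, q=29251
i=15: a=1 ⇒ p=848719, q=48204
→ (848719, 48204).  Check: 848719²=720323940961, 310·48204²=720323940960, difference 1.
(x_2, y_2) = (848719·848719 + 310·48204·48204, 848719·48204 + 48204·848719) = (1440647881921, 81823301352)
(x_3, y_3) = (848719·1440647881921 + 310·48204·81823301352, 848719·81823301352 + 48204·1440647881921) = (2445410459391369679, 138889981000287972)
(x_4, y_4) = (848719·2445410459391369679 + 310·48204·138889981000287972, 848719·138889981000287972 + 48204·2445410459391369679) = (4150932639366927117300481, 235757131569084991314384)
(x_5, y_5) = (848719·4150932639366927117300481 + 310·48204·235757131569084991314384, 848719·235757131569084991314384 + 48204·4150932639366927117300481) = (7045950797499272621676902497999, 400183113896225599505705060220)

848719 48204
1440647881921 81823301352
2445410459391369679 138889981000287972
4150932639366927117300481 235757131569084991314384
7045950797499272621676902497999 400183113896225599505705060220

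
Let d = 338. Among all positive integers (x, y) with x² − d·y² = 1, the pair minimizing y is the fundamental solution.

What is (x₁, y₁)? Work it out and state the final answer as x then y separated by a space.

114243 6214

√338 → a₀=18, period (2,1,1,2,36); ℓ=5 odd so k=9
k=0  a_k=18  p_k/q_k = 18/1
k=1  a_k=2  p_k/q_k = 37/2
k=2  a_k=1  p_k/q_k = 55/3
…
k=7  a_k=1  p_k/q_k = 26327/1432
k=8  a_k=1  p_k/q_k = 43958/2391
k=9  a_k=2  p_k/q_k = 114243/6214
fundamental: x₁=114243, y₁=6214  (since 13051463049 − 338·38613796 = 1)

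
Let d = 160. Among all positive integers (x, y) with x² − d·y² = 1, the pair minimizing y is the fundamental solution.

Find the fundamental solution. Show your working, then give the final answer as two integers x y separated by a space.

721 57

d=160: √d = [12; 1,1,1,5,1,1,1,24] (ℓ=8, even), read p_7/q_7
a_0=12:  p_0=12·1+0=12,  q_0=12·0+1=1
a_1=1:  p_1=1·12+1=13,  q_1=1·1+0=1
…
a_3=1:  p_3=1·25+13=38,  q_3=1·2+1=3
a_4=5:  p_4=5·38+25=215,  q_4=5·3+2=17
…
a_6=1:  p_6=1·253+215=468,  q_6=1·20+17=37
a_7=1:  p_7=1·468+253=721,  q_7=1·37+20=57
fundamental: x₁=721, y₁=57  (since 519841 − 160·3249 = 1)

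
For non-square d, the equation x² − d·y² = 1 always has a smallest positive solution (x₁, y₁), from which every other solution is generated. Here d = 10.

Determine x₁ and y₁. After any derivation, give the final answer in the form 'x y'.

19 6

d=10: √d = [3; 6] (ℓ=1, odd), read p_1/q_1
k=0  a_k=3  p_k/q_k = 3/1
k=1  a_k=6  p_k/q_k = 19/6
fundamental: x₁=19, y₁=6  (since 361 − 10·36 = 1)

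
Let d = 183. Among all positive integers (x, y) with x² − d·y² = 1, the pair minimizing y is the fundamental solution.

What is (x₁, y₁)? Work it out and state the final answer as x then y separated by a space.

487 36

[13; 1,1,8,1,1,26] for √183; ℓ=6 ⇒ convergent index 5
k=0  a_k=13  p_k/q_k = 13/1
…
k=3  a_k=8  p_k/q_k = 230/17
k=4  a_k=1  p_k/q_k = 257/19
k=5  a_k=1  p_k/q_k = 487/36
fundamental: x₁=487, y₁=36  (since 237169 − 183·1296 = 1)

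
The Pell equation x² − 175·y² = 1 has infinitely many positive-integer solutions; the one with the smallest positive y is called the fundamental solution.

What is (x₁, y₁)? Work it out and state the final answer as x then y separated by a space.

√175 → a₀=13, period (4,2,1,2,4,26); ℓ=6 even so k=5
step 0: (13, 1)  from 13·(1,0) + (0,1)
step 1: (53, 4)  from 4·(13,1) + (1,0)
…
step 3: (172, 13)  from 1·(119,9) + (53,4)
step 4: (463, 35)  from 2·(172,13) + (119,9)
step 5: (2024, 153)  from 4·(463,35) + (172,13)
→ (2024, 153).  Check: 2024²=4096576, 175·153²=4096575, difference 1.

2024 153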